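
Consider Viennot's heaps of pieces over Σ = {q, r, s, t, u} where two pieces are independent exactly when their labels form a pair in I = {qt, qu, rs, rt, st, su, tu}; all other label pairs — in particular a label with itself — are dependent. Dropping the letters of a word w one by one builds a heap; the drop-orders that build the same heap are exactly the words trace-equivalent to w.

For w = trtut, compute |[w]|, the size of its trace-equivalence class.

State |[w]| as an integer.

0(t) covers ∅
1(r) covers ∅
2(t) covers 0:t
3(u) covers 1:r
4(t) covers 2:t
floor of heap: 0:t, 1:r
completions by unplaced set U, small U first (add the entries for U minus each lowest piece of U):
  |U|=1: {3}:1  {4}:1
  |U|=2: {1,3}:1  {2,4}:1  {3,4}:2
  |U|=3: {0,2,4}:1  {1,3,4}:3  {2,3,4}:3
  start at 0(t): 6
  start at 1(r): 4
sum over floor = 10

10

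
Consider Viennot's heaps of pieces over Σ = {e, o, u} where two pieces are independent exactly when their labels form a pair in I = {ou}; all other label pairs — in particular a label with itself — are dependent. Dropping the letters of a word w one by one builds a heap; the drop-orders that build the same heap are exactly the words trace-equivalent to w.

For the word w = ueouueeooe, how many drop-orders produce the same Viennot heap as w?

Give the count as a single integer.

3

0(u) covers ∅
1(e) covers 0:u
2(o) covers 1:e
3(u) covers 1:e
4(u) covers 3:u
5(e) covers 2:o, 4:u
6(e) covers 5:e
7(o) covers 6:e
8(o) covers 7:o
9(e) covers 8:o
floor of heap: 0:u
completions by unplaced set U, small U first (add the entries for U minus each lowest piece of U):
  |U|=1: {9}:1
  |U|=2: {8,9}:1
  |U|=3: {7,8,9}:1
  |U|=4: {6,7,8,9}:1
  |U|=5: {5,6,7,8,9}:1
  |U|=6: {2,5,6,7,8,9}:1  {4,5,6,7,8,9}:1
  |U|=7: {2,4,5,6,7,8,9}:2  {3,4,5,6,7,8,9}:1
  |U|=8: {2,3,4,5,6,7,8,9}:3
  start at 0(u): 3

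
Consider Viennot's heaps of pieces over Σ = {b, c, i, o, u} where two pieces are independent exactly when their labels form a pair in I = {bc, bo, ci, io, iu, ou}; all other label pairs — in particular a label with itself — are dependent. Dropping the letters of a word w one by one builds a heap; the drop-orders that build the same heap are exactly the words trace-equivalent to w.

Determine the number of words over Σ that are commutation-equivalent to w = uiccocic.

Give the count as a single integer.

#0=u has no predecessor
#1=i has no predecessor
#2=c depends on [0:u]
#3=c depends on [2:c]
#4=o depends on [3:c]
#5=c depends on [4:o]
#6=i depends on [1:i]
#7=c depends on [5:c]
sources: [0:u, 1:i]
N(rest) = Σ N(rest − s) over sources s of rest; N(one piece) = 1:
  size 1 → [6]=1  [7]=1
  size 2 → [1,6]=1  [5,7]=1  [6,7]=2
  size 3 → [1,6,7]=3  [4,5,7]=1  [5,6,7]=3
  size 4 → [1,5,6,7]=6  [3,4,5,7]=1  [4,5,6,7]=4
  size 5 → [1,4,5,6,7]=10  [2,3,4,5,7]=1  [3,4,5,6,7]=5
  size 6 → [0,2,3,4,5,7]=1  [1,3,4,5,6,7]=15  [2,3,4,5,6,7]=6
  first=0(u) contributes 21
  first=1(i) contributes 7
|[w]| = 28

28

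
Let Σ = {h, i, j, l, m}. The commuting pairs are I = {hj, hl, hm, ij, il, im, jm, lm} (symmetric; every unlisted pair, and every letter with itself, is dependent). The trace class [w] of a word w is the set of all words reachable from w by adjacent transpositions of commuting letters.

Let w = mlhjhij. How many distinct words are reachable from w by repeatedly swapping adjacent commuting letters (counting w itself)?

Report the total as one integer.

drop 0:m onto floor
drop 1:l onto floor
drop 2:h onto floor
drop 3:j onto {1:l}
drop 4:h onto {2:h}
drop 5:i onto {4:h}
drop 6:j onto {3:j}
ground layer = {0:m, 1:l, 2:h}
drop-orders for the pieces not yet dropped (sum over which currently-grounded one goes next):
  1 to go: {0} 1  {5} 1  {6} 1
  2 to go: {0,5} 2  {0,6} 2  {3,6} 1  {4,5} 1  {5,6} 2
  3 to go: {0,3,6} 3  {0,4,5} 3  {0,5,6} 6  {1,3,6} 1  {2,4,5} 1  {3,5,6} 3  {4,5,6} 3
  4 to go: {0,1,3,6} 4  {0,2,4,5} 4  {0,3,5,6} 12  {0,4,5,6} 12  {1,3,5,6} 4  {2,4,5,6} 4  {3,4,5,6} 6
  5 to go: {0,1,3,5,6} 20  {0,2,4,5,6} 20  {0,3,4,5,6} 30  {1,3,4,5,6} 10  {2,3,4,5,6} 10
  if 0:m drops first: 20 orders
  if 1:l drops first: 60 orders
  if 2:h drops first: 60 orders
heap linearizations: 140

140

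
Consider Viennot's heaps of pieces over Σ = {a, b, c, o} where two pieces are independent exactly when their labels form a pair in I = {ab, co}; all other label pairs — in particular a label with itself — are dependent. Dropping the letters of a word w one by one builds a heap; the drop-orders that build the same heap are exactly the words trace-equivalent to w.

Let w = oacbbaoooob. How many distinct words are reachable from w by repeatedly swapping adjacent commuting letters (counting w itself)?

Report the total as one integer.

0(o) covers ∅
1(a) covers 0:o
2(c) covers 1:a
3(b) covers 2:c
4(b) covers 3:b
5(a) covers 2:c
6(o) covers 4:b, 5:a
7(o) covers 6:o
8(o) covers 7:o
9(o) covers 8:o
10(b) covers 9:o
floor of heap: 0:o
completions by unplaced set U, small U first (add the entries for U minus each lowest piece of U):
  |U|=1: {10}:1
  |U|=2: {9,10}:1
  |U|=3: {8,9,10}:1
  |U|=4: {7,8,9,10}:1
  |U|=5: {6,7,8,9,10}:1
  |U|=6: {4,6,7,8,9,10}:1  {5,6,7,8,9,10}:1
  |U|=7: {3,4,6,7,8,9,10}:1  {4,5,6,7,8,9,10}:2
  |U|=8: {3,4,5,6,7,8,9,10}:3
  |U|=9: {2,3,4,5,6,7,8,9,10}:3
  start at 0(o): 3

3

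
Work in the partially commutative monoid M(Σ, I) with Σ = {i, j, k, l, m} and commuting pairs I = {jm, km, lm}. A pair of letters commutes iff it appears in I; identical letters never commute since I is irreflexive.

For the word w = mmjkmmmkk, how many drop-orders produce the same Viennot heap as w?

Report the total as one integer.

126

piece 0:m — minimal
piece 1:m rests on {0:m}
piece 2:j — minimal
piece 3:k rests on {2:j}
piece 4:m rests on {1:m}
piece 5:m rests on {4:m}
piece 6:m rests on {5:m}
piece 7:k rests on {3:k}
piece 8:k rests on {7:k}
minimal pieces: {0:m, 2:j}
ways to finish when only these pieces remain (= sum over removing one remaining piece with nothing left below it):
  1 left: {6}→1  {8}→1
  2 left: {5,6}→1  {6,8}→2  {7,8}→1
  3 left: {3,7,8}→1  {4,5,6}→1  {5,6,8}→3  {6,7,8}→3
  4 left: {1,4,5,6}→1  {2,3,7,8}→1  {3,6,7,8}→4  {4,5,6,8}→4  {5,6,7,8}→6
  5 left: {0,1,4,5,6}→1  {1,4,5,6,8}→5  {2,3,6,7,8}→5  {3,5,6,7,8}→10  {4,5,6,7,8}→10
  6 left: {0,1,4,5,6,8}→6  {1,4,5,6,7,8}→15  {2,3,5,6,7,8}→15  {3,4,5,6,7,8}→20
  7 left: {0,1,4,5,6,7,8}→21  {1,3,4,5,6,7,8}→35  {2,3,4,5,6,7,8}→35
  placing 0:m first → 70 extensions
  placing 2:j first → 56 extensions
total linear extensions = 126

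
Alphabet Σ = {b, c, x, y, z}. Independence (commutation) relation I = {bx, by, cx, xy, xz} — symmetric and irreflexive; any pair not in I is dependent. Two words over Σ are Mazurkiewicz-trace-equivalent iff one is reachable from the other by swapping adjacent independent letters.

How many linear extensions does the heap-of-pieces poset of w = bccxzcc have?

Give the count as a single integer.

#0=b has no predecessor
#1=c depends on [0:b]
#2=c depends on [1:c]
#3=x has no predecessor
#4=z depends on [2:c]
#5=c depends on [4:z]
#6=c depends on [5:c]
sources: [0:b, 3:x]
N(rest) = Σ N(rest − s) over sources s of rest; N(one piece) = 1:
  size 1 → [3]=1  [6]=1
  size 2 → [3,6]=2  [5,6]=1
  size 3 → [3,5,6]=3  [4,5,6]=1
  size 4 → [2,4,5,6]=1  [3,4,5,6]=4
  size 5 → [1,2,4,5,6]=1  [2,3,4,5,6]=5
  first=0(b) contributes 6
  first=3(x) contributes 1
|[w]| = 7

7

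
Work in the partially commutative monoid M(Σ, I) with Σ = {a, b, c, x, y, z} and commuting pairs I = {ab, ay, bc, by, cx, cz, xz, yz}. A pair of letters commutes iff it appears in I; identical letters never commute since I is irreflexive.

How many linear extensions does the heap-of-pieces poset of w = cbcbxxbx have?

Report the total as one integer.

28

drop 0:c onto floor
drop 1:b onto floor
drop 2:c onto {0:c}
drop 3:b onto {1:b}
drop 4:x onto {3:b}
drop 5:x onto {4:x}
drop 6:b onto {5:x}
drop 7:x onto {6:b}
ground layer = {0:c, 1:b}
drop-orders for the pieces not yet dropped (sum over which currently-grounded one goes next):
  1 to go: {2} 1  {7} 1
  2 to go: {0,2} 1  {2,7} 2  {6,7} 1
  3 to go: {0,2,7} 3  {2,6,7} 3  {5,6,7} 1
  4 to go: {0,2,6,7} 6  {2,5,6,7} 4  {4,5,6,7} 1
  5 to go: {0,2,5,6,7} 10  {2,4,5,6,7} 5  {3,4,5,6,7} 1
  6 to go: {0,2,4,5,6,7} 15  {1,3,4,5,6,7} 1  {2,3,4,5,6,7} 6
  if 0:c drops first: 7 orders
  if 1:b drops first: 21 orders
heap linearizations: 28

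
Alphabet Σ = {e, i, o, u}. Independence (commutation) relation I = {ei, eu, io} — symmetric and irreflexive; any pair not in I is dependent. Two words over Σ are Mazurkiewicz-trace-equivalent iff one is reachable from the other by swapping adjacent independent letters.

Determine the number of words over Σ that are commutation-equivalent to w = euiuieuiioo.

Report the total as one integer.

155

0(e) covers ∅
1(u) covers ∅
2(i) covers 1:u
3(u) covers 2:i
4(i) covers 3:u
5(e) covers 0:e
6(u) covers 4:i
7(i) covers 6:u
8(i) covers 7:i
9(o) covers 5:e, 6:u
10(o) covers 9:o
floor of heap: 0:e, 1:u
completions by unplaced set U, small U first (add the entries for U minus each lowest piece of U):
  |U|=1: {8}:1  {10}:1
  |U|=2: {7,8}:1  {8,10}:2  {9,10}:1
  |U|=3: {5,9,10}:1  {7,8,10}:3  {8,9,10}:3
  |U|=4: {0,5,9,10}:1  {5,8,9,10}:4  {7,8,9,10}:6
  |U|=5: {0,5,8,9,10}:5  {5,7,8,9,10}:10  {6,7,8,9,10}:6
  |U|=6: {0,5,7,8,9,10}:15  {4,6,7,8,9,10}:6  {5,6,7,8,9,10}:16
  |U|=7: {0,5,6,7,8,9,10}:31  {3,4,6,7,8,9,10}:6  {4,5,6,7,8,9,10}:22
  |U|=8: {0,4,5,6,7,8,9,10}:53  {2,3,4,6,7,8,9,10}:6  {3,4,5,6,7,8,9,10}:28
  |U|=9: {0,3,4,5,6,7,8,9,10}:81  {1,2,3,4,6,7,8,9,10}:6  {2,3,4,5,6,7,8,9,10}:34
  start at 0(e): 40
  start at 1(u): 115
sum over floor = 155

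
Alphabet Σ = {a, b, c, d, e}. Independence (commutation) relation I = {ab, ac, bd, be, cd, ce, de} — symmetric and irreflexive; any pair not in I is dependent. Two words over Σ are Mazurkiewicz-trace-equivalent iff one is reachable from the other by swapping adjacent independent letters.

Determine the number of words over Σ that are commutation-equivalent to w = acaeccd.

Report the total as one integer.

70

0(a) covers ∅
1(c) covers ∅
2(a) covers 0:a
3(e) covers 2:a
4(c) covers 1:c
5(c) covers 4:c
6(d) covers 2:a
floor of heap: 0:a, 1:c
completions by unplaced set U, small U first (add the entries for U minus each lowest piece of U):
  |U|=1: {3}:1  {5}:1  {6}:1
  |U|=2: {3,5}:2  {3,6}:2  {4,5}:1  {5,6}:2
  |U|=3: {1,4,5}:1  {2,3,6}:2  {3,4,5}:3  {3,5,6}:6  {4,5,6}:3
  |U|=4: {0,2,3,6}:2  {1,3,4,5}:4  {1,4,5,6}:4  {2,3,5,6}:8  {3,4,5,6}:12
  |U|=5: {0,2,3,5,6}:10  {1,3,4,5,6}:20  {2,3,4,5,6}:20
  start at 0(a): 40
  start at 1(c): 30
sum over floor = 70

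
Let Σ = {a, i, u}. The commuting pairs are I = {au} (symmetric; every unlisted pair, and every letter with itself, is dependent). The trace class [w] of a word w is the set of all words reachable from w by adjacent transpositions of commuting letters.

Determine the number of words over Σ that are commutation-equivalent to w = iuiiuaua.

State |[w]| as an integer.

#0=i has no predecessor
#1=u depends on [0:i]
#2=i depends on [1:u]
#3=i depends on [2:i]
#4=u depends on [3:i]
#5=a depends on [3:i]
#6=u depends on [4:u]
#7=a depends on [5:a]
sources: [0:i]
N(rest) = Σ N(rest − s) over sources s of rest; N(one piece) = 1:
  size 1 → [6]=1  [7]=1
  size 2 → [4,6]=1  [5,7]=1  [6,7]=2
  size 3 → [4,6,7]=3  [5,6,7]=3
  size 4 → [4,5,6,7]=6
  size 5 → [3,4,5,6,7]=6
  size 6 → [2,3,4,5,6,7]=6
  first=0(i) contributes 6

6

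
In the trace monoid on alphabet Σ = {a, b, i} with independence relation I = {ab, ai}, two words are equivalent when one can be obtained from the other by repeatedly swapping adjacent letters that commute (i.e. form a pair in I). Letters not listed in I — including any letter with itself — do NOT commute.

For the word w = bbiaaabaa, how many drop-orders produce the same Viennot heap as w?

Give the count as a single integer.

126

0(b) covers ∅
1(b) covers 0:b
2(i) covers 1:b
3(a) covers ∅
4(a) covers 3:a
5(a) covers 4:a
6(b) covers 2:i
7(a) covers 5:a
8(a) covers 7:a
floor of heap: 0:b, 3:a
completions by unplaced set U, small U first (add the entries for U minus each lowest piece of U):
  |U|=1: {6}:1  {8}:1
  |U|=2: {2,6}:1  {6,8}:2  {7,8}:1
  |U|=3: {1,2,6}:1  {2,6,8}:3  {5,7,8}:1  {6,7,8}:3
  |U|=4: {0,1,2,6}:1  {1,2,6,8}:4  {2,6,7,8}:6  {4,5,7,8}:1  {5,6,7,8}:4
  |U|=5: {0,1,2,6,8}:5  {1,2,6,7,8}:10  {2,5,6,7,8}:10  {3,4,5,7,8}:1  {4,5,6,7,8}:5
  |U|=6: {0,1,2,6,7,8}:15  {1,2,5,6,7,8}:20  {2,4,5,6,7,8}:15  {3,4,5,6,7,8}:6
  |U|=7: {0,1,2,5,6,7,8}:35  {1,2,4,5,6,7,8}:35  {2,3,4,5,6,7,8}:21
  start at 0(b): 56
  start at 3(a): 70
sum over floor = 126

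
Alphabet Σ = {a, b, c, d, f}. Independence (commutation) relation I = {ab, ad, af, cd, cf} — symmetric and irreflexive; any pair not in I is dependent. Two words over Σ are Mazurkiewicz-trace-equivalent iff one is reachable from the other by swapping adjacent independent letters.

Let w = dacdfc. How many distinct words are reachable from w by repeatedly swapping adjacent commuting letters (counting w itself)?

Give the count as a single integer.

20

#0=d has no predecessor
#1=a has no predecessor
#2=c depends on [1:a]
#3=d depends on [0:d]
#4=f depends on [3:d]
#5=c depends on [2:c]
sources: [0:d, 1:a]
N(rest) = Σ N(rest − s) over sources s of rest; N(one piece) = 1:
  size 1 → [4]=1  [5]=1
  size 2 → [2,5]=1  [3,4]=1  [4,5]=2
  size 3 → [0,3,4]=1  [1,2,5]=1  [2,4,5]=3  [3,4,5]=3
  size 4 → [0,3,4,5]=4  [1,2,4,5]=4  [2,3,4,5]=6
  first=0(d) contributes 10
  first=1(a) contributes 10
|[w]| = 20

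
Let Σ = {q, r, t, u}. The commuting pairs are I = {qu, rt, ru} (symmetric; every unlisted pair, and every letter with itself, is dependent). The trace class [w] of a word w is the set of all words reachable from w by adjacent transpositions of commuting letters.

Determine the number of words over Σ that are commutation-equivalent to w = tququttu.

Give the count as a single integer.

0(t) covers ∅
1(q) covers 0:t
2(u) covers 0:t
3(q) covers 1:q
4(u) covers 2:u
5(t) covers 3:q, 4:u
6(t) covers 5:t
7(u) covers 6:t
floor of heap: 0:t
completions by unplaced set U, small U first (add the entries for U minus each lowest piece of U):
  |U|=1: {7}:1
  |U|=2: {6,7}:1
  |U|=3: {5,6,7}:1
  |U|=4: {3,5,6,7}:1  {4,5,6,7}:1
  |U|=5: {1,3,5,6,7}:1  {2,4,5,6,7}:1  {3,4,5,6,7}:2
  |U|=6: {1,3,4,5,6,7}:3  {2,3,4,5,6,7}:3
  start at 0(t): 6

6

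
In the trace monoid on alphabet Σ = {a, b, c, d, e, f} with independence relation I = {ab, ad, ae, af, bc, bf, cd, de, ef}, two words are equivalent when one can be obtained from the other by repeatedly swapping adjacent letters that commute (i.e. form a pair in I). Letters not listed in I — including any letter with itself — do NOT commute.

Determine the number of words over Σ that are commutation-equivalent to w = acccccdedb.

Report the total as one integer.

#0=a has no predecessor
#1=c depends on [0:a]
#2=c depends on [1:c]
#3=c depends on [2:c]
#4=c depends on [3:c]
#5=c depends on [4:c]
#6=d has no predecessor
#7=e depends on [5:c]
#8=d depends on [6:d]
#9=b depends on [7:e, 8:d]
sources: [0:a, 6:d]
N(rest) = Σ N(rest − s) over sources s of rest; N(one piece) = 1:
  size 1 → [9]=1
  size 2 → [7,9]=1  [8,9]=1
  size 3 → [5,7,9]=1  [6,8,9]=1  [7,8,9]=2
  size 4 → [4,5,7,9]=1  [5,7,8,9]=3  [6,7,8,9]=3
  size 5 → [3,4,5,7,9]=1  [4,5,7,8,9]=4  [5,6,7,8,9]=6
  size 6 → [2,3,4,5,7,9]=1  [3,4,5,7,8,9]=5  [4,5,6,7,8,9]=10
  size 7 → [1,2,3,4,5,7,9]=1  [2,3,4,5,7,8,9]=6  [3,4,5,6,7,8,9]=15
  size 8 → [0,1,2,3,4,5,7,9]=1  [1,2,3,4,5,7,8,9]=7  [2,3,4,5,6,7,8,9]=21
  first=0(a) contributes 28
  first=6(d) contributes 8
|[w]| = 36

36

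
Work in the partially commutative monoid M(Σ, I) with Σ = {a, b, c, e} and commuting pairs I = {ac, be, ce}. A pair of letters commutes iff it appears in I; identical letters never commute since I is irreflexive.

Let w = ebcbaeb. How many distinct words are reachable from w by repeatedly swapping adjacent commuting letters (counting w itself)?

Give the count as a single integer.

8

drop 0:e onto floor
drop 1:b onto floor
drop 2:c onto {1:b}
drop 3:b onto {2:c}
drop 4:a onto {0:e, 3:b}
drop 5:e onto {4:a}
drop 6:b onto {4:a}
ground layer = {0:e, 1:b}
drop-orders for the pieces not yet dropped (sum over which currently-grounded one goes next):
  1 to go: {5} 1  {6} 1
  2 to go: {5,6} 2
  3 to go: {4,5,6} 2
  4 to go: {0,4,5,6} 2  {3,4,5,6} 2
  5 to go: {0,3,4,5,6} 4  {2,3,4,5,6} 2
  if 0:e drops first: 2 orders
  if 1:b drops first: 6 orders
heap linearizations: 8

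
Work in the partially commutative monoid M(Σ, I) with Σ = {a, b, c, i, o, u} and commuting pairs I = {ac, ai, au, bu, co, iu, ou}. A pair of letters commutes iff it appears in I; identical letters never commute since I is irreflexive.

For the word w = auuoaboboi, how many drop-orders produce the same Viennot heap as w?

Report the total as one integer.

45

drop 0:a onto floor
drop 1:u onto floor
drop 2:u onto {1:u}
drop 3:o onto {0:a}
drop 4:a onto {3:o}
drop 5:b onto {4:a}
drop 6:o onto {5:b}
drop 7:b onto {6:o}
drop 8:o onto {7:b}
drop 9:i onto {8:o}
ground layer = {0:a, 1:u}
drop-orders for the pieces not yet dropped (sum over which currently-grounded one goes next):
  1 to go: {2} 1  {9} 1
  2 to go: {1,2} 1  {2,9} 2  {8,9} 1
  3 to go: {1,2,9} 3  {2,8,9} 3  {7,8,9} 1
  4 to go: {1,2,8,9} 6  {2,7,8,9} 4  {6,7,8,9} 1
  5 to go: {1,2,7,8,9} 10  {2,6,7,8,9} 5  {5,6,7,8,9} 1
  6 to go: {1,2,6,7,8,9} 15  {2,5,6,7,8,9} 6  {4,5,6,7,8,9} 1
  7 to go: {1,2,5,6,7,8,9} 21  {2,4,5,6,7,8,9} 7  {3,4,5,6,7,8,9} 1
  8 to go: {0,3,4,5,6,7,8,9} 1  {1,2,4,5,6,7,8,9} 28  {2,3,4,5,6,7,8,9} 8
  if 0:a drops first: 36 orders
  if 1:u drops first: 9 orders
heap linearizations: 45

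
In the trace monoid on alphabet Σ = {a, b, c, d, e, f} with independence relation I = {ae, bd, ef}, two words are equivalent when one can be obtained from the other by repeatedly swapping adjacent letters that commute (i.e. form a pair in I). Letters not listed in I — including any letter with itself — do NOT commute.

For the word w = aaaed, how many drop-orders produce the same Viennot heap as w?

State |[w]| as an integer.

4

0(a) covers ∅
1(a) covers 0:a
2(a) covers 1:a
3(e) covers ∅
4(d) covers 2:a, 3:e
floor of heap: 0:a, 3:e
completions by unplaced set U, small U first (add the entries for U minus each lowest piece of U):
  |U|=1: {4}:1
  |U|=2: {2,4}:1  {3,4}:1
  |U|=3: {1,2,4}:1  {2,3,4}:2
  start at 0(a): 3
  start at 3(e): 1
sum over floor = 4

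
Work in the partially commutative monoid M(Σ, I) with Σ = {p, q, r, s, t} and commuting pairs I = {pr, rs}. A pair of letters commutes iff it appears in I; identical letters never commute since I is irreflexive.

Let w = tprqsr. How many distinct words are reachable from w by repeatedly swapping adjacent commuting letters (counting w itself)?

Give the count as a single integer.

0(t) covers ∅
1(p) covers 0:t
2(r) covers 0:t
3(q) covers 1:p, 2:r
4(s) covers 3:q
5(r) covers 3:q
floor of heap: 0:t
completions by unplaced set U, small U first (add the entries for U minus each lowest piece of U):
  |U|=1: {4}:1  {5}:1
  |U|=2: {4,5}:2
  |U|=3: {3,4,5}:2
  |U|=4: {1,3,4,5}:2  {2,3,4,5}:2
  start at 0(t): 4

4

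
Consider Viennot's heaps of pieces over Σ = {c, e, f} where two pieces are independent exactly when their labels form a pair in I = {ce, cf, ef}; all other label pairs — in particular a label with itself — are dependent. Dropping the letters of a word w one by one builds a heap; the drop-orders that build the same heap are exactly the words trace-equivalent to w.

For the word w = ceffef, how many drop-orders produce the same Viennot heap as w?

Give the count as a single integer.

60

0(c) covers ∅
1(e) covers ∅
2(f) covers ∅
3(f) covers 2:f
4(e) covers 1:e
5(f) covers 3:f
floor of heap: 0:c, 1:e, 2:f
completions by unplaced set U, small U first (add the entries for U minus each lowest piece of U):
  |U|=1: {0}:1  {4}:1  {5}:1
  |U|=2: {0,4}:2  {0,5}:2  {1,4}:1  {3,5}:1  {4,5}:2
  |U|=3: {0,1,4}:3  {0,3,5}:3  {0,4,5}:6  {1,4,5}:3  {2,3,5}:1  {3,4,5}:3
  |U|=4: {0,1,4,5}:12  {0,2,3,5}:4  {0,3,4,5}:12  {1,3,4,5}:6  {2,3,4,5}:4
  start at 0(c): 10
  start at 1(e): 20
  start at 2(f): 30
sum over floor = 60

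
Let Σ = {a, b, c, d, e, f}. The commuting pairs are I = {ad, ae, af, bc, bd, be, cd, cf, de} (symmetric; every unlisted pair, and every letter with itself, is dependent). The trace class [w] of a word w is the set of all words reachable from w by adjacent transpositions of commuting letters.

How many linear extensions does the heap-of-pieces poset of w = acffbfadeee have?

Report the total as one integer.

0(a) covers ∅
1(c) covers 0:a
2(f) covers ∅
3(f) covers 2:f
4(b) covers 0:a, 3:f
5(f) covers 4:b
6(a) covers 1:c, 4:b
7(d) covers 5:f
8(e) covers 1:c, 5:f
9(e) covers 8:e
10(e) covers 9:e
floor of heap: 0:a, 2:f
completions by unplaced set U, small U first (add the entries for U minus each lowest piece of U):
  |U|=1: {6}:1  {7}:1  {10}:1
  |U|=2: {6,7}:2  {6,10}:2  {7,10}:2  {9,10}:1
  |U|=3: {6,7,10}:6  {6,9,10}:3  {7,9,10}:3  {8,9,10}:1
  |U|=4: {6,7,9,10}:12  {6,8,9,10}:4  {7,8,9,10}:4
  |U|=5: {1,6,8,9,10}:4  {5,7,8,9,10}:4  {6,7,8,9,10}:20
  |U|=6: {1,6,7,8,9,10}:24  {5,6,7,8,9,10}:24
  |U|=7: {1,5,6,7,8,9,10}:48  {4,5,6,7,8,9,10}:24
  |U|=8: {1,4,5,6,7,8,9,10}:72  {3,4,5,6,7,8,9,10}:24
  |U|=9: {0,1,4,5,6,7,8,9,10}:72  {1,3,4,5,6,7,8,9,10}:96  {2,3,4,5,6,7,8,9,10}:24
  start at 0(a): 120
  start at 2(f): 168
sum over floor = 288

288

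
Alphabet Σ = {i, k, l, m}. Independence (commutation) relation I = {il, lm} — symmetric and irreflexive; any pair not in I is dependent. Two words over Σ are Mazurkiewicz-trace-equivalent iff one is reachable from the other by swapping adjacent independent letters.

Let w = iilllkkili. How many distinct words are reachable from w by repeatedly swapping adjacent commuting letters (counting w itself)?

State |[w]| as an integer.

30

drop 0:i onto floor
drop 1:i onto {0:i}
drop 2:l onto floor
drop 3:l onto {2:l}
drop 4:l onto {3:l}
drop 5:k onto {1:i, 4:l}
drop 6:k onto {5:k}
drop 7:i onto {6:k}
drop 8:l onto {6:k}
drop 9:i onto {7:i}
ground layer = {0:i, 2:l}
drop-orders for the pieces not yet dropped (sum over which currently-grounded one goes next):
  1 to go: {8} 1  {9} 1
  2 to go: {7,9} 1  {8,9} 2
  3 to go: {7,8,9} 3
  4 to go: {6,7,8,9} 3
  5 to go: {5,6,7,8,9} 3
  6 to go: {1,5,6,7,8,9} 3  {4,5,6,7,8,9} 3
  7 to go: {0,1,5,6,7,8,9} 3  {1,4,5,6,7,8,9} 6  {3,4,5,6,7,8,9} 3
  8 to go: {0,1,4,5,6,7,8,9} 9  {1,3,4,5,6,7,8,9} 9  {2,3,4,5,6,7,8,9} 3
  if 0:i drops first: 12 orders
  if 2:l drops first: 18 orders
heap linearizations: 30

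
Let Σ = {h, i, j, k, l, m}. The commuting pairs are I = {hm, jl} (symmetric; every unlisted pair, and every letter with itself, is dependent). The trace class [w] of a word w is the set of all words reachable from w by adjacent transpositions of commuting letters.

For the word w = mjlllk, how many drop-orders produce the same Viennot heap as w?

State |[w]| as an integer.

4

piece 0:m — minimal
piece 1:j rests on {0:m}
piece 2:l rests on {0:m}
piece 3:l rests on {2:l}
piece 4:l rests on {3:l}
piece 5:k rests on {1:j, 4:l}
minimal pieces: {0:m}
ways to finish when only these pieces remain (= sum over removing one remaining piece with nothing left below it):
  1 left: {5}→1
  2 left: {1,5}→1  {4,5}→1
  3 left: {1,4,5}→2  {3,4,5}→1
  4 left: {1,3,4,5}→3  {2,3,4,5}→1
  placing 0:m first → 4 extensions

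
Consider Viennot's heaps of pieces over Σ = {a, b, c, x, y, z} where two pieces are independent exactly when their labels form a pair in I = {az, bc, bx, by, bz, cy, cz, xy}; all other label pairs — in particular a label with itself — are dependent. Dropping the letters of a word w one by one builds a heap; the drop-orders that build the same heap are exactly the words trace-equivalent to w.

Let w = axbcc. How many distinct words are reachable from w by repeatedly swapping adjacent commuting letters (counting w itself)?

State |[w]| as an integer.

4

#0=a has no predecessor
#1=x depends on [0:a]
#2=b depends on [0:a]
#3=c depends on [1:x]
#4=c depends on [3:c]
sources: [0:a]
N(rest) = Σ N(rest − s) over sources s of rest; N(one piece) = 1:
  size 1 → [2]=1  [4]=1
  size 2 → [2,4]=2  [3,4]=1
  size 3 → [1,3,4]=1  [2,3,4]=3
  first=0(a) contributes 4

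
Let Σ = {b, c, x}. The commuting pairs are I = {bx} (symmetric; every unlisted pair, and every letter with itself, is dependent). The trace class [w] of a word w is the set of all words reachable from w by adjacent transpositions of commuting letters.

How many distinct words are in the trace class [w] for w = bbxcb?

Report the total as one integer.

0(b) covers ∅
1(b) covers 0:b
2(x) covers ∅
3(c) covers 1:b, 2:x
4(b) covers 3:c
floor of heap: 0:b, 2:x
completions by unplaced set U, small U first (add the entries for U minus each lowest piece of U):
  |U|=1: {4}:1
  |U|=2: {3,4}:1
  |U|=3: {1,3,4}:1  {2,3,4}:1
  start at 0(b): 2
  start at 2(x): 1
sum over floor = 3

3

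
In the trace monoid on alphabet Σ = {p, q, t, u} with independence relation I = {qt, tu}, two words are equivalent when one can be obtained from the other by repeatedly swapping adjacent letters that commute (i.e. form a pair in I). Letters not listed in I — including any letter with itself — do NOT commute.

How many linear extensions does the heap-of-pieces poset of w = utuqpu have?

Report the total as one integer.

4

0(u) covers ∅
1(t) covers ∅
2(u) covers 0:u
3(q) covers 2:u
4(p) covers 1:t, 3:q
5(u) covers 4:p
floor of heap: 0:u, 1:t
completions by unplaced set U, small U first (add the entries for U minus each lowest piece of U):
  |U|=1: {5}:1
  |U|=2: {4,5}:1
  |U|=3: {1,4,5}:1  {3,4,5}:1
  |U|=4: {1,3,4,5}:2  {2,3,4,5}:1
  start at 0(u): 3
  start at 1(t): 1
sum over floor = 4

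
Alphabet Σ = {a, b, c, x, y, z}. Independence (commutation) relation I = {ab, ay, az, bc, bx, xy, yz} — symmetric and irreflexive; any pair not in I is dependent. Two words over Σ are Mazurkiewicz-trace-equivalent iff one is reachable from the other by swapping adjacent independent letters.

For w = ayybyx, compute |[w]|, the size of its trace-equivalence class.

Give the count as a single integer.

15

piece 0:a — minimal
piece 1:y — minimal
piece 2:y rests on {1:y}
piece 3:b rests on {2:y}
piece 4:y rests on {3:b}
piece 5:x rests on {0:a}
minimal pieces: {0:a, 1:y}
ways to finish when only these pieces remain (= sum over removing one remaining piece with nothing left below it):
  1 left: {4}→1  {5}→1
  2 left: {0,5}→1  {3,4}→1  {4,5}→2
  3 left: {0,4,5}→3  {2,3,4}→1  {3,4,5}→3
  4 left: {0,3,4,5}→6  {1,2,3,4}→1  {2,3,4,5}→4
  placing 0:a first → 5 extensions
  placing 1:y first → 10 extensions
total linear extensions = 15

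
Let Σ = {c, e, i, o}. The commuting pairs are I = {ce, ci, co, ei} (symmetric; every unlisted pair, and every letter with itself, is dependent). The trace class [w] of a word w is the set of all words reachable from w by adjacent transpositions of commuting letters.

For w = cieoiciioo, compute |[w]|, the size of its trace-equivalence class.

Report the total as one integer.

90

drop 0:c onto floor
drop 1:i onto floor
drop 2:e onto floor
drop 3:o onto {1:i, 2:e}
drop 4:i onto {3:o}
drop 5:c onto {0:c}
drop 6:i onto {4:i}
drop 7:i onto {6:i}
drop 8:o onto {7:i}
drop 9:o onto {8:o}
ground layer = {0:c, 1:i, 2:e}
drop-orders for the pieces not yet dropped (sum over which currently-grounded one goes next):
  1 to go: {5} 1  {9} 1
  2 to go: {0,5} 1  {5,9} 2  {8,9} 1
  3 to go: {0,5,9} 3  {5,8,9} 3  {7,8,9} 1
  4 to go: {0,5,8,9} 6  {5,7,8,9} 4  {6,7,8,9} 1
  5 to go: {0,5,7,8,9} 10  {4,6,7,8,9} 1  {5,6,7,8,9} 5
  6 to go: {0,5,6,7,8,9} 15  {3,4,6,7,8,9} 1  {4,5,6,7,8,9} 6
  7 to go: {0,4,5,6,7,8,9} 21  {1,3,4,6,7,8,9} 1  {2,3,4,6,7,8,9} 1  {3,4,5,6,7,8,9} 7
  8 to go: {0,3,4,5,6,7,8,9} 28  {1,2,3,4,6,7,8,9} 2  {1,3,4,5,6,7,8,9} 8  {2,3,4,5,6,7,8,9} 8
  if 0:c drops first: 18 orders
  if 1:i drops first: 36 orders
  if 2:e drops first: 36 orders
heap linearizations: 90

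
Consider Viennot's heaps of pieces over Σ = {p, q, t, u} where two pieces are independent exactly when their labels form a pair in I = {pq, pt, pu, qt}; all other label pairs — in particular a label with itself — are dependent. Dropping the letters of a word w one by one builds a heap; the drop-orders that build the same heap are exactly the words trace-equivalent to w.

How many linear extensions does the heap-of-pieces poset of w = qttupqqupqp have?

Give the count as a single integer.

495

piece 0:q — minimal
piece 1:t — minimal
piece 2:t rests on {1:t}
piece 3:u rests on {0:q, 2:t}
piece 4:p — minimal
piece 5:q rests on {3:u}
piece 6:q rests on {5:q}
piece 7:u rests on {6:q}
piece 8:p rests on {4:p}
piece 9:q rests on {7:u}
piece 10:p rests on {8:p}
minimal pieces: {0:q, 1:t, 4:p}
ways to finish when only these pieces remain (= sum over removing one remaining piece with nothing left below it):
  1 left: {9}→1  {10}→1
  2 left: {7,9}→1  {8,10}→1  {9,10}→2
  3 left: {4,8,10}→1  {6,7,9}→1  {7,9,10}→3  {8,9,10}→3
  4 left: {4,8,9,10}→4  {5,6,7,9}→1  {6,7,9,10}→4  {7,8,9,10}→6
  5 left: {3,5,6,7,9}→1  {4,7,8,9,10}→10  {5,6,7,9,10}→5  {6,7,8,9,10}→10
  6 left: {0,3,5,6,7,9}→1  {2,3,5,6,7,9}→1  {3,5,6,7,9,10}→6  {4,6,7,8,9,10}→20  {5,6,7,8,9,10}→15
  7 left: {0,2,3,5,6,7,9}→2  {0,3,5,6,7,9,10}→7  {1,2,3,5,6,7,9}→1  {2,3,5,6,7,9,10}→7  {3,5,6,7,8,9,10}→21  {4,5,6,7,8,9,10}→35
  8 left: {0,1,2,3,5,6,7,9}→3  {0,2,3,5,6,7,9,10}→16  {0,3,5,6,7,8,9,10}→28  {1,2,3,5,6,7,9,10}→8  {2,3,5,6,7,8,9,10}→28  {3,4,5,6,7,8,9,10}→56
  9 left: {0,1,2,3,5,6,7,9,10}→27  {0,2,3,5,6,7,8,9,10}→72  {0,3,4,5,6,7,8,9,10}→84  {1,2,3,5,6,7,8,9,10}→36  {2,3,4,5,6,7,8,9,10}→84
  placing 0:q first → 120 extensions
  placing 1:t first → 240 extensions
  placing 4:p first → 135 extensions
total linear extensions = 495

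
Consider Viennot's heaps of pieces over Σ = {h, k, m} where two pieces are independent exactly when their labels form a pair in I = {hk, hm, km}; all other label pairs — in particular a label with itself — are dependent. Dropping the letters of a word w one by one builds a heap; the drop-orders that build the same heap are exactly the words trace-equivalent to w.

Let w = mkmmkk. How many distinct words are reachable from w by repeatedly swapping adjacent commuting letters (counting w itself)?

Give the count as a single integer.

20

drop 0:m onto floor
drop 1:k onto floor
drop 2:m onto {0:m}
drop 3:m onto {2:m}
drop 4:k onto {1:k}
drop 5:k onto {4:k}
ground layer = {0:m, 1:k}
drop-orders for the pieces not yet dropped (sum over which currently-grounded one goes next):
  1 to go: {3} 1  {5} 1
  2 to go: {2,3} 1  {3,5} 2  {4,5} 1
  3 to go: {0,2,3} 1  {1,4,5} 1  {2,3,5} 3  {3,4,5} 3
  4 to go: {0,2,3,5} 4  {1,3,4,5} 4  {2,3,4,5} 6
  if 0:m drops first: 10 orders
  if 1:k drops first: 10 orders
heap linearizations: 20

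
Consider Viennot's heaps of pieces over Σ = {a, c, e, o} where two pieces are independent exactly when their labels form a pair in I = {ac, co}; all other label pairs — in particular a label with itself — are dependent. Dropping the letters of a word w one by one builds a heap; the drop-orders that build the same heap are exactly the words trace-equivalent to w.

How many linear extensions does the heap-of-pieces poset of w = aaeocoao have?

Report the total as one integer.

piece 0:a — minimal
piece 1:a rests on {0:a}
piece 2:e rests on {1:a}
piece 3:o rests on {2:e}
piece 4:c rests on {2:e}
piece 5:o rests on {3:o}
piece 6:a rests on {5:o}
piece 7:o rests on {6:a}
minimal pieces: {0:a}
ways to finish when only these pieces remain (= sum over removing one remaining piece with nothing left below it):
  1 left: {4}→1  {7}→1
  2 left: {4,7}→2  {6,7}→1
  3 left: {4,6,7}→3  {5,6,7}→1
  4 left: {3,5,6,7}→1  {4,5,6,7}→4
  5 left: {3,4,5,6,7}→5
  6 left: {2,3,4,5,6,7}→5
  placing 0:a first → 5 extensions

5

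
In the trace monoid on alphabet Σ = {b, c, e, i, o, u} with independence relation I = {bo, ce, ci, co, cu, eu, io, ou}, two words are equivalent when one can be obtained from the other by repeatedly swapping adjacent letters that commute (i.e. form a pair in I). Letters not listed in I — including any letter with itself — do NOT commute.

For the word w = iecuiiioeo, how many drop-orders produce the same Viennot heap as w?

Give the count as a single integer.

90

piece 0:i — minimal
piece 1:e rests on {0:i}
piece 2:c — minimal
piece 3:u rests on {0:i}
piece 4:i rests on {1:e, 3:u}
piece 5:i rests on {4:i}
piece 6:i rests on {5:i}
piece 7:o rests on {1:e}
piece 8:e rests on {6:i, 7:o}
piece 9:o rests on {8:e}
minimal pieces: {0:i, 2:c}
ways to finish when only these pieces remain (= sum over removing one remaining piece with nothing left below it):
  1 left: {2}→1  {9}→1
  2 left: {2,9}→2  {8,9}→1
  3 left: {2,8,9}→3  {6,8,9}→1  {7,8,9}→1
  4 left: {2,6,8,9}→4  {2,7,8,9}→4  {5,6,8,9}→1  {6,7,8,9}→2
  5 left: {2,5,6,8,9}→5  {2,6,7,8,9}→10  {4,5,6,8,9}→1  {5,6,7,8,9}→3
  6 left: {2,4,5,6,8,9}→6  {2,5,6,7,8,9}→18  {3,4,5,6,8,9}→1  {4,5,6,7,8,9}→4
  7 left: {1,4,5,6,7,8,9}→4  {2,3,4,5,6,8,9}→7  {2,4,5,6,7,8,9}→28  {3,4,5,6,7,8,9}→5
  8 left: {1,2,4,5,6,7,8,9}→32  {1,3,4,5,6,7,8,9}→9  {2,3,4,5,6,7,8,9}→40
  placing 0:i first → 81 extensions
  placing 2:c first → 9 extensions
total linear extensions = 90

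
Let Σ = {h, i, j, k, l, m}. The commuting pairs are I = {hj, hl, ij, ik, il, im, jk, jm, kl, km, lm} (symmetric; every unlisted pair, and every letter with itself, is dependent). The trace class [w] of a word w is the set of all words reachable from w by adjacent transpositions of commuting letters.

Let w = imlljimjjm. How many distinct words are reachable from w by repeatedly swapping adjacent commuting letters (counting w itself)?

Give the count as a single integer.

2520

#0=i has no predecessor
#1=m has no predecessor
#2=l has no predecessor
#3=l depends on [2:l]
#4=j depends on [3:l]
#5=i depends on [0:i]
#6=m depends on [1:m]
#7=j depends on [4:j]
#8=j depends on [7:j]
#9=m depends on [6:m]
sources: [0:i, 1:m, 2:l]
N(rest) = Σ N(rest − s) over sources s of rest; N(one piece) = 1:
  size 1 → [5]=1  [8]=1  [9]=1
  size 2 → [0,5]=1  [5,8]=2  [5,9]=2  [6,9]=1  [7,8]=1  [8,9]=2
  size 3 → [0,5,8]=3  [0,5,9]=3  [1,6,9]=1  [4,7,8]=1  [5,6,9]=3  [5,7,8]=3  [5,8,9]=6  [6,8,9]=3  [7,8,9]=3
  size 4 → [0,5,6,9]=6  [0,5,7,8]=6  [0,5,8,9]=12  [1,5,6,9]=4  [1,6,8,9]=4  [3,4,7,8]=1  [4,5,7,8]=4  [4,7,8,9]=4  [5,6,8,9]=12  [5,7,8,9]=12  [6,7,8,9]=6
  size 5 → [0,1,5,6,9]=10  [0,4,5,7,8]=10  [0,5,6,8,9]=30  [0,5,7,8,9]=30  [1,5,6,8,9]=20  [1,6,7,8,9]=10  [2,3,4,7,8]=1  [3,4,5,7,8]=5  [3,4,7,8,9]=5  [4,5,7,8,9]=20  [4,6,7,8,9]=10  [5,6,7,8,9]=30
  size 6 → [0,1,5,6,8,9]=60  [0,3,4,5,7,8]=15  [0,4,5,7,8,9]=60  [0,5,6,7,8,9]=90  [1,4,6,7,8,9]=20  [1,5,6,7,8,9]=60  [2,3,4,5,7,8]=6  [2,3,4,7,8,9]=6  [3,4,5,7,8,9]=30  [3,4,6,7,8,9]=15  [4,5,6,7,8,9]=60
  size 7 → [0,1,5,6,7,8,9]=210  [0,2,3,4,5,7,8]=21  [0,3,4,5,7,8,9]=105  [0,4,5,6,7,8,9]=210  [1,3,4,6,7,8,9]=35  [1,4,5,6,7,8,9]=140  [2,3,4,5,7,8,9]=42  [2,3,4,6,7,8,9]=21  [3,4,5,6,7,8,9]=105
  size 8 → [0,1,4,5,6,7,8,9]=560  [0,2,3,4,5,7,8,9]=168  [0,3,4,5,6,7,8,9]=420  [1,2,3,4,6,7,8,9]=56  [1,3,4,5,6,7,8,9]=280  [2,3,4,5,6,7,8,9]=168
  first=0(i) contributes 504
  first=1(m) contributes 756
  first=2(l) contributes 1260
|[w]| = 2520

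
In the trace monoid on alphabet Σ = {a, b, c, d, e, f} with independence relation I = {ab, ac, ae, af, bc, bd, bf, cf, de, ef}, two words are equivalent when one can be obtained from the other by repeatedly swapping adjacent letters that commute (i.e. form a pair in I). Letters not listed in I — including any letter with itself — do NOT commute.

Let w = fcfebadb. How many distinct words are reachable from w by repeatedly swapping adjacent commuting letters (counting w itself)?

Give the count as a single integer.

drop 0:f onto floor
drop 1:c onto floor
drop 2:f onto {0:f}
drop 3:e onto {1:c}
drop 4:b onto {3:e}
drop 5:a onto floor
drop 6:d onto {1:c, 2:f, 5:a}
drop 7:b onto {4:b}
ground layer = {0:f, 1:c, 5:a}
drop-orders for the pieces not yet dropped (sum over which currently-grounded one goes next):
  1 to go: {6} 1  {7} 1
  2 to go: {2,6} 1  {4,7} 1  {5,6} 1  {6,7} 2
  3 to go: {0,2,6} 1  {2,5,6} 2  {2,6,7} 3  {3,4,7} 1  {4,6,7} 3  {5,6,7} 3
  4 to go: {0,2,5,6} 3  {0,2,6,7} 4  {2,4,6,7} 6  {2,5,6,7} 8  {3,4,6,7} 4  {4,5,6,7} 6
  5 to go: {0,2,4,6,7} 10  {0,2,5,6,7} 15  {1,3,4,6,7} 4  {2,3,4,6,7} 10  {2,4,5,6,7} 20  {3,4,5,6,7} 10
  6 to go: {0,2,3,4,6,7} 20  {0,2,4,5,6,7} 45  {1,2,3,4,6,7} 14  {1,3,4,5,6,7} 14  {2,3,4,5,6,7} 40
  if 0:f drops first: 68 orders
  if 1:c drops first: 105 orders
  if 5:a drops first: 34 orders
heap linearizations: 207

207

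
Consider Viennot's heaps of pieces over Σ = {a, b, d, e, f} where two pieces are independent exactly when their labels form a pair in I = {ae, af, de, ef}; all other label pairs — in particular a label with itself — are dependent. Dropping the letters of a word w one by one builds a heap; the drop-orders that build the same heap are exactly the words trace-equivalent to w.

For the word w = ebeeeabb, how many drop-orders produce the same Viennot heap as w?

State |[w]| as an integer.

4

0(e) covers ∅
1(b) covers 0:e
2(e) covers 1:b
3(e) covers 2:e
4(e) covers 3:e
5(a) covers 1:b
6(b) covers 4:e, 5:a
7(b) covers 6:b
floor of heap: 0:e
completions by unplaced set U, small U first (add the entries for U minus each lowest piece of U):
  |U|=1: {7}:1
  |U|=2: {6,7}:1
  |U|=3: {4,6,7}:1  {5,6,7}:1
  |U|=4: {3,4,6,7}:1  {4,5,6,7}:2
  |U|=5: {2,3,4,6,7}:1  {3,4,5,6,7}:3
  |U|=6: {2,3,4,5,6,7}:4
  start at 0(e): 4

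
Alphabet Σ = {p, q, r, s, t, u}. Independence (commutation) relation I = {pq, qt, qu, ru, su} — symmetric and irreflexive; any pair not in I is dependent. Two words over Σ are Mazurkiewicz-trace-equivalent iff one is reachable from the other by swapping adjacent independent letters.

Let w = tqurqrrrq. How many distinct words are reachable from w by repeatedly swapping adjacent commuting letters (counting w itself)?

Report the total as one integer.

15

piece 0:t — minimal
piece 1:q — minimal
piece 2:u rests on {0:t}
piece 3:r rests on {0:t, 1:q}
piece 4:q rests on {3:r}
piece 5:r rests on {4:q}
piece 6:r rests on {5:r}
piece 7:r rests on {6:r}
piece 8:q rests on {7:r}
minimal pieces: {0:t, 1:q}
ways to finish when only these pieces remain (= sum over removing one remaining piece with nothing left below it):
  1 left: {2}→1  {8}→1
  2 left: {2,8}→2  {7,8}→1
  3 left: {2,7,8}→3  {6,7,8}→1
  4 left: {2,6,7,8}→4  {5,6,7,8}→1
  5 left: {2,5,6,7,8}→5  {4,5,6,7,8}→1
  6 left: {2,4,5,6,7,8}→6  {3,4,5,6,7,8}→1
  7 left: {1,3,4,5,6,7,8}→1  {2,3,4,5,6,7,8}→7
  placing 0:t first → 8 extensions
  placing 1:q first → 7 extensions
total linear extensions = 15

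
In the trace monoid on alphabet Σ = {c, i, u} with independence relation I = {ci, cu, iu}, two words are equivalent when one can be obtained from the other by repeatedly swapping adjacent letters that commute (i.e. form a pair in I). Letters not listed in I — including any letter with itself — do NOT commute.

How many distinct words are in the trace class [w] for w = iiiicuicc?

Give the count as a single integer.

0(i) covers ∅
1(i) covers 0:i
2(i) covers 1:i
3(i) covers 2:i
4(c) covers ∅
5(u) covers ∅
6(i) covers 3:i
7(c) covers 4:c
8(c) covers 7:c
floor of heap: 0:i, 4:c, 5:u
completions by unplaced set U, small U first (add the entries for U minus each lowest piece of U):
  |U|=1: {5}:1  {6}:1  {8}:1
  |U|=2: {3,6}:1  {5,6}:2  {5,8}:2  {6,8}:2  {7,8}:1
  |U|=3: {2,3,6}:1  {3,5,6}:3  {3,6,8}:3  {4,7,8}:1  {5,6,8}:6  {5,7,8}:3  {6,7,8}:3
  |U|=4: {1,2,3,6}:1  {2,3,5,6}:4  {2,3,6,8}:4  {3,5,6,8}:12  {3,6,7,8}:6  {4,5,7,8}:4  {4,6,7,8}:4  {5,6,7,8}:12
  |U|=5: {0,1,2,3,6}:1  {1,2,3,5,6}:5  {1,2,3,6,8}:5  {2,3,5,6,8}:20  {2,3,6,7,8}:10  {3,4,6,7,8}:10  {3,5,6,7,8}:30  {4,5,6,7,8}:20
  |U|=6: {0,1,2,3,5,6}:6  {0,1,2,3,6,8}:6  {1,2,3,5,6,8}:30  {1,2,3,6,7,8}:15  {2,3,4,6,7,8}:20  {2,3,5,6,7,8}:60  {3,4,5,6,7,8}:60
  |U|=7: {0,1,2,3,5,6,8}:42  {0,1,2,3,6,7,8}:21  {1,2,3,4,6,7,8}:35  {1,2,3,5,6,7,8}:105  {2,3,4,5,6,7,8}:140
  start at 0(i): 280
  start at 4(c): 168
  start at 5(u): 56
sum over floor = 504

504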